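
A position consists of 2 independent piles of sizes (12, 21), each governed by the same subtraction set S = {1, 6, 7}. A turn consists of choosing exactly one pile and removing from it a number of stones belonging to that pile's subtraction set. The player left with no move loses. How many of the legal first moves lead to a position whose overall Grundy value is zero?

All piles use S = {1, 6, 7}:
G(0) = 0
G(1) = mex{0} = 1
G(2) = mex{1} = 0
G(3) = mex{0} = 1
G(4) = mex{1} = 0
G(5) = mex{0} = 1
G(6) = mex{1,0} = 2
G(7) = mex{2,1,0} = 3
G(8) = mex{3,0,1} = 2
G(9) = mex{2,1,0} = 3
G(10) = mex{3,0,1} = 2
G(11) = mex{2,1,0} = 3
G(12) = mex{3,2,1} = 0
G(13) = mex{0,3,2} = 1
G(14) = mex{1,2,3} = 0
G(15) = mex{0,3,2} = 1
G(16) = mex{1,2,3} = 0
G(17) = mex{0,3,2} = 1
G(18) = mex{1,0,3} = 2
G(19) = mex{2,1,0} = 3
G(20) = mex{3,0,1} = 2
G(21) = mex{2,1,0} = 3
Pile A: G(12) = 0.
Pile B: G(21) = 3.
Combined Grundy value = 0 ⊕ 3 = 3.
A winning move leaves total XOR = 0, i.e. changes one component's Grundy value g to g ⊕ X where X is the current total.
Pile A: need g' = 0⊕3 = 3. Options: 12−1→G=3, 12−6→G=2, 12−7→G=1. Hits: 1.
Pile B: need g' = 3⊕3 = 0. Options: 21−1→G=2, 21−6→G=1, 21−7→G=0. Hits: 1.

2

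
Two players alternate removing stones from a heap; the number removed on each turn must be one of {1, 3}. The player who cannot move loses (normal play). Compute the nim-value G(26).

0

G(0) = 0
G(1) = mex{0} = 1
G(2) = mex{1} = 0
G(3) = mex{0,0} = 1
G(4) = mex{1,1} = 0
G(5) = mex{0,0} = 1
G(6) = mex{1,1} = 0
G(7) = mex{0,0} = 1
G(8) = mex{1,1} = 0
G(9) = mex{0,0} = 1
G(10) = mex{1,1} = 0
G(11) = mex{0,0} = 1
G(12) = mex{1,1} = 0
G(13) = mex{0,0} = 1
G(14) = mex{1,1} = 0
G(15) = mex{0,0} = 1
G(16) = mex{1,1} = 0
G(17) = mex{0,0} = 1
G(18) = mex{1,1} = 0
G(19) = mex{0,0} = 1
G(20) = mex{1,1} = 0
G(21) = mex{0,0} = 1
G(22) = mex{1,1} = 0
G(23) = mex{0,0} = 1
G(24) = mex{1,1} = 0
G(25) = mex{0,0} = 1
G(26) = mex{1,1} = 0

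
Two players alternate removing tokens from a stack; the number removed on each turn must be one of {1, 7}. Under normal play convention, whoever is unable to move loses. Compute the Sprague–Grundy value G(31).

G(0) = 0
G(1) = mex{0} = 1
G(2) = mex{1} = 0
G(3) = mex{0} = 1
G(4) = mex{1} = 0
G(5) = mex{0} = 1
G(6) = mex{1} = 0
G(7) = mex{0,0} = 1
G(8) = mex{1,1} = 0
G(9) = mex{0,0} = 1
G(10) = mex{1,1} = 0
G(11) = mex{0,0} = 1
G(12) = mex{1,1} = 0
G(13) = mex{0,0} = 1
G(14) = mex{1,1} = 0
G(15) = mex{0,0} = 1
G(16) = mex{1,1} = 0
G(17) = mex{0,0} = 1
G(18) = mex{1,1} = 0
G(19) = mex{0,0} = 1
G(20) = mex{1,1} = 0
G(21) = mex{0,0} = 1
G(22) = mex{1,1} = 0
G(23) = mex{0,0} = 1
G(24) = mex{1,1} = 0
G(25) = mex{0,0} = 1
G(26) = mex{1,1} = 0
G(27) = mex{0,0} = 1
G(28) = mex{1,1} = 0
G(29) = mex{0,0} = 1
G(30) = mex{1,1} = 0
G(31) = mex{0,0} = 1

1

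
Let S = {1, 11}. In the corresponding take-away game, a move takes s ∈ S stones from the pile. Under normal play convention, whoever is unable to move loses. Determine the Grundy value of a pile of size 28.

n :  0  1  2  3  4  5  6  7  8  9 10 11 12 13 14 15 16 17 18 19 20 21 22 23 24 25 26 27 28
G :  0  1  0  1  0  1  0  1  0  1  0  1  0  1  0  1  0  1  0  1  0  1  0  1  0  1  0  1  0

0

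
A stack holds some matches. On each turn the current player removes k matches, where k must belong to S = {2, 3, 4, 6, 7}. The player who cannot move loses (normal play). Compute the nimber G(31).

n :  0  1  2  3  4  5  6  7  8  9 10 11 12 13 14 15 16 17 18 19 20 21 22 23 24 25 26 27 28 29 30 31
G :  0  0  1  1  2  2  3  3  4  0  0  1  1  2  2  3  3  4  0  0  1  1  2  2  3  3  4  0  0  1  1  2

2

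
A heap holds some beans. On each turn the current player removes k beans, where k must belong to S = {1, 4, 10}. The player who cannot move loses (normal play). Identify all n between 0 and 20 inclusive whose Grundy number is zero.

n :  0  1  2  3  4  5  6  7  8  9 10 11 12 13 14 15 16 17 18 19 20
G :  0  1  0  1  2  0  1  0  1  2  3  2  3  0  1  3  0  1  0  1  2
P-positions are exactly the n with G(n) = 0.

0, 2, 5, 7, 13, 16, 18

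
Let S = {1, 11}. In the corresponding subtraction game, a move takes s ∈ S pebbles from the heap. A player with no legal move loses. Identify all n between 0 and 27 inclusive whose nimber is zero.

0, 2, 4, 6, 8, 10, 12, 14, 16, 18, 20, 22, 24, 26

G(0) = 0
G(1) = mex{0} = 1
G(2) = mex{1} = 0
G(3) = mex{0} = 1
G(4) = mex{1} = 0
G(5) = mex{0} = 1
G(6) = mex{1} = 0
G(7) = mex{0} = 1
G(8) = mex{1} = 0
G(9) = mex{0} = 1
G(10) = mex{1} = 0
G(11) = mex{0,0} = 1
G(12) = mex{1,1} = 0
G(13) = mex{0,0} = 1
G(14) = mex{1,1} = 0
G(15) = mex{0,0} = 1
G(16) = mex{1,1} = 0
G(17) = mex{0,0} = 1
G(18) = mex{1,1} = 0
G(19) = mex{0,0} = 1
G(20) = mex{1,1} = 0
G(21) = mex{0,0} = 1
G(22) = mex{1,1} = 0
G(23) = mex{0,0} = 1
G(24) = mex{1,1} = 0
G(25) = mex{0,0} = 1
G(26) = mex{1,1} = 0
G(27) = mex{0,0} = 1
P-positions are exactly the n with G(n) = 0.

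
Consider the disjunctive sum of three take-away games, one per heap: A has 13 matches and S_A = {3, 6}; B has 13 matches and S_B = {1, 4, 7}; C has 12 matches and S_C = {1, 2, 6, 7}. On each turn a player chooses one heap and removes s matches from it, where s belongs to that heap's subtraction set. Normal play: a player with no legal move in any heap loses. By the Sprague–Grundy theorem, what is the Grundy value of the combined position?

0

Heap A, S = {3, 6}:
n :  0  1  2  3  4  5  6  7  8  9 10 11 12 13
G :  0  0  0  1  1  1  2  2  2  0  0  0  1  1
G_A(13) = 1.
Heap B, S = {1, 4, 7}:
G(0) = 0
G(1) = mex{0} = 1
G(2) = mex{1} = 0
G(3) = mex{0} = 1
G(4) = mex{1,0} = 2
G(5) = mex{2,1} = 0
G(6) = mex{0,0} = 1
G(7) = mex{1,1,0} = 2
G(8) = mex{2,2,1} = 0
G(9) = mex{0,0,0} = 1
G(10) = mex{1,1,1} = 0
G(11) = mex{0,2,2} = 1
G(12) = mex{1,0,0} = 2
G(13) = mex{2,1,1} = 0
G_B(13) = 0.
Heap C, S = {1, 2, 6, 7}:
G(0) = 0
G(1) = mex{0} = 1
G(2) = mex{1,0} = 2
G(3) = mex{2,1} = 0
G(4) = mex{0,2} = 1
G(5) = mex{1,0} = 2
G(6) = mex{2,1,0} = 3
G(7) = mex{3,2,1,0} = 4
G(8) = mex{4,3,2,1} = 0
G(9) = mex{0,4,0,2} = 1
G(10) = mex{1,0,1,0} = 2
G(11) = mex{2,1,2,1} = 0
G(12) = mex{0,2,3,2} = 1
G_C(12) = 1.
Combined Grundy value = 1 ⊕ 0 ⊕ 1 = 0.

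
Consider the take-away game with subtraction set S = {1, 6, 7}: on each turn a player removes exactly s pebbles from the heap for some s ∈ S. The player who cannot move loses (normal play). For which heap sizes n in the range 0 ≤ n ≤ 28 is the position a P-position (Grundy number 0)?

n :  0  1  2  3  4  5  6  7  8  9 10 11 12 13 14 15 16 17 18 19 20 21 22 23 24 25 26 27 28
G :  0  1  0  1  0  1  2  3  2  3  2  3  0  1  0  1  0  1  2  3  2  3  2  3  0  1  0  1  0
P-positions are exactly the n with G(n) = 0.

0, 2, 4, 12, 14, 16, 24, 26, 28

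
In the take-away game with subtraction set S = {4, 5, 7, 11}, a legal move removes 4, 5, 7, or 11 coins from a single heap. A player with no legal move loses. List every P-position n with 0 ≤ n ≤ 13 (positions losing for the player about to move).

0, 1, 2, 3

n :  0  1  2  3  4  5  6  7  8  9 10 11 12 13
G :  0  0  0  0  1  1  1  1  2  2  2  2  3  3
P-positions are exactly the n with G(n) = 0.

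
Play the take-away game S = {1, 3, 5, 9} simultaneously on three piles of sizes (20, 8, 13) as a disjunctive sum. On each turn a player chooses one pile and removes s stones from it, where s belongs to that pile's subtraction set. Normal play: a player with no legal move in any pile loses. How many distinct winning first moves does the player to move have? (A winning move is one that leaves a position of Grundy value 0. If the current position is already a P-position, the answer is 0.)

11

All piles use S = {1, 3, 5, 9}:
n :  0  1  2  3  4  5  6  7  8  9 10 11 12 13 14 15 16 17 18 19 20
G :  0  1  0  1  0  1  0  1  0  1  0  1  0  1  0  1  0  1  0  1  0
Pile A: G(20) = 0.
Pile B: G(8) = 0.
Pile C: G(13) = 1.
Combined Grundy value = 0 ⊕ 0 ⊕ 1 = 1.
A winning move leaves total XOR = 0, i.e. changes one component's Grundy value g to g ⊕ X where X is the current total.
Pile A: need g' = 0⊕1 = 1. Options: 20−1→G=1, 20−3→G=1, 20−5→G=1, 20−9→G=1. Hits: 4.
Pile B: need g' = 0⊕1 = 1. Options: 8−1→G=1, 8−3→G=1, 8−5→G=1. Hits: 3.
Pile C: need g' = 1⊕1 = 0. Options: 13−1→G=0, 13−3→G=0, 13−5→G=0, 13−9→G=0. Hits: 4.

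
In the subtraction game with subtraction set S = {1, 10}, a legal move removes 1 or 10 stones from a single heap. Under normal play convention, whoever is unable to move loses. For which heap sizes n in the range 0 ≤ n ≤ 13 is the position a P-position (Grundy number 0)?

0, 2, 4, 6, 8, 11, 13

G(0) = 0
G(1) = mex{0} = 1
G(2) = mex{1} = 0
G(3) = mex{0} = 1
G(4) = mex{1} = 0
G(5) = mex{0} = 1
G(6) = mex{1} = 0
G(7) = mex{0} = 1
G(8) = mex{1} = 0
G(9) = mex{0} = 1
G(10) = mex{1,0} = 2
G(11) = mex{2,1} = 0
G(12) = mex{0,0} = 1
G(13) = mex{1,1} = 0
P-positions are exactly the n with G(n) = 0.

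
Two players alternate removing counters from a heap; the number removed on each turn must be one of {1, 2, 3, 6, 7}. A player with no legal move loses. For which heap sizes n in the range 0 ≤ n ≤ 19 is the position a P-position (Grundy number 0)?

0, 4, 8, 12, 16

G(0) = 0
G(1) = mex{0} = 1
G(2) = mex{1,0} = 2
G(3) = mex{2,1,0} = 3
G(4) = mex{3,2,1} = 0
G(5) = mex{0,3,2} = 1
G(6) = mex{1,0,3,0} = 2
G(7) = mex{2,1,0,1,0} = 3
G(8) = mex{3,2,1,2,1} = 0
G(9) = mex{0,3,2,3,2} = 1
G(10) = mex{1,0,3,0,3} = 2
G(11) = mex{2,1,0,1,0} = 3
G(12) = mex{3,2,1,2,1} = 0
G(13) = mex{0,3,2,3,2} = 1
G(14) = mex{1,0,3,0,3} = 2
G(15) = mex{2,1,0,1,0} = 3
G(16) = mex{3,2,1,2,1} = 0
G(17) = mex{0,3,2,3,2} = 1
G(18) = mex{1,0,3,0,3} = 2
G(19) = mex{2,1,0,1,0} = 3
P-positions are exactly the n with G(n) = 0.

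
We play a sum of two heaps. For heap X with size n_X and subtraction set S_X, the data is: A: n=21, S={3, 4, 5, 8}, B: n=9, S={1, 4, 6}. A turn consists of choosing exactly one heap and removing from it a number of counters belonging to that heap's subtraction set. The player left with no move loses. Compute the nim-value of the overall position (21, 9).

1

Heap A, S = {3, 4, 5, 8}:
n :  0  1  2  3  4  5  6  7  8  9 10 11 12 13 14 15 16 17 18 19 20 21
G :  0  0  0  1  1  1  2  2  2  3  3  0  0  0  1  1  1  2  2  2  3  3
G_A(21) = 3.
Heap B, S = {1, 4, 6}:
n : 0 1 2 3 4 5 6 7 8 9
G : 0 1 0 1 2 0 1 0 1 2
G_B(9) = 2.
Combined Grundy value = 3 ⊕ 2 = 1.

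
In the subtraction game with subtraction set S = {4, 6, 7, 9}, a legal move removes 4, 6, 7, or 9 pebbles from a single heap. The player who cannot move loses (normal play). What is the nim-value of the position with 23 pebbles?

2

G(0) = 0
G(1) = mex{} = 0
G(2) = mex{} = 0
G(3) = mex{} = 0
G(4) = mex{0} = 1
G(5) = mex{0} = 1
G(6) = mex{0,0} = 1
G(7) = mex{0,0,0} = 1
G(8) = mex{1,0,0} = 2
G(9) = mex{1,0,0,0} = 2
G(10) = mex{1,1,0,0} = 2
G(11) = mex{1,1,1,0} = 2
G(12) = mex{2,1,1,0} = 3
G(13) = mex{2,1,1,1} = 0
G(14) = mex{2,2,1,1} = 0
G(15) = mex{2,2,2,1} = 0
G(16) = mex{3,2,2,1} = 0
G(17) = mex{0,2,2,2} = 1
G(18) = mex{0,3,2,2} = 1
G(19) = mex{0,0,3,2} = 1
G(20) = mex{0,0,0,2} = 1
G(21) = mex{1,0,0,3} = 2
G(22) = mex{1,0,0,0} = 2
G(23) = mex{1,1,0,0} = 2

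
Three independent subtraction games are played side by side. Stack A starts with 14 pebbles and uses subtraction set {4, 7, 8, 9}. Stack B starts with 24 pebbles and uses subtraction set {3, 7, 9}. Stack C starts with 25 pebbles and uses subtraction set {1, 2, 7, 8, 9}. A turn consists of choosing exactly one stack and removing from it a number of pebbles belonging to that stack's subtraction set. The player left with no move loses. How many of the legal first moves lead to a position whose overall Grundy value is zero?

Stack A, S = {4, 7, 8, 9}:
n :  0  1  2  3  4  5  6  7  8  9 10 11 12 13 14
G :  0  0  0  0  1  1  1  1  2  2  2  2  3  0  0
G_A(14) = 0.
Stack B, S = {3, 7, 9}:
G(0) = 0
G(1) = mex{} = 0
G(2) = mex{} = 0
G(3) = mex{0} = 1
G(4) = mex{0} = 1
G(5) = mex{0} = 1
G(6) = mex{1} = 0
G(7) = mex{1,0} = 2
G(8) = mex{1,0} = 2
G(9) = mex{0,0,0} = 1
G(10) = mex{2,1,0} = 3
G(11) = mex{2,1,0} = 3
G(12) = mex{1,1,1} = 0
G(13) = mex{3,0,1} = 2
G(14) = mex{3,2,1} = 0
G(15) = mex{0,2,0} = 1
G(16) = mex{2,1,2} = 0
G(17) = mex{0,3,2} = 1
G(18) = mex{1,3,1} = 0
G(19) = mex{0,0,3} = 1
G(20) = mex{1,2,3} = 0
G(21) = mex{0,0,0} = 1
G(22) = mex{1,1,2} = 0
G(23) = mex{0,0,0} = 1
G(24) = mex{1,1,1} = 0
G_B(24) = 0.
Stack C, S = {1, 2, 7, 8, 9}:
n :  0  1  2  3  4  5  6  7  8  9 10 11 12 13 14 15 16 17 18 19 20 21 22 23 24 25
G :  0  1  2  0  1  2  0  1  2  3  4  5  3  4  5  3  0  1  2  0  1  2  0  1  2  3
G_C(25) = 3.
Combined Grundy value = 0 ⊕ 0 ⊕ 3 = 3.
A winning move leaves total XOR = 0, i.e. changes one component's Grundy value g to g ⊕ X where X is the current total.
Stack A: need g' = 0⊕3 = 3. Options: 14−4→G=2, 14−7→G=1, 14−8→G=1, 14−9→G=1. Hits: 0.
Stack B: need g' = 0⊕3 = 3. Options: 24−3→G=1, 24−7→G=1, 24−9→G=1. Hits: 0.
Stack C: need g' = 3⊕3 = 0. Options: 25−1→G=2, 25−2→G=1, 25−7→G=2, 25−8→G=1, 25−9→G=0. Hits: 1.

1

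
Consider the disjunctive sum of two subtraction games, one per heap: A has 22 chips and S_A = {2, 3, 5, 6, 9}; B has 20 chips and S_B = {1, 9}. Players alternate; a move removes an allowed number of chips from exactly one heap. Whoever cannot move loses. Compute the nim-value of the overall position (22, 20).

Heap A, S = {2, 3, 5, 6, 9}:
G(0) = 0
G(1) = mex{} = 0
G(2) = mex{0} = 1
G(3) = mex{0,0} = 1
G(4) = mex{1,0} = 2
G(5) = mex{1,1,0} = 2
G(6) = mex{2,1,0,0} = 3
G(7) = mex{2,2,1,0} = 3
G(8) = mex{3,2,1,1} = 0
G(9) = mex{3,3,2,1,0} = 4
G(10) = mex{0,3,2,2,0} = 1
G(11) = mex{4,0,3,2,1} = 5
G(12) = mex{1,4,3,3,1} = 0
G(13) = mex{5,1,0,3,2} = 4
G(14) = mex{0,5,4,0,2} = 1
G(15) = mex{4,0,1,4,3} = 2
G(16) = mex{1,4,5,1,3} = 0
G(17) = mex{2,1,0,5,0} = 3
G(18) = mex{0,2,4,0,4} = 1
G(19) = mex{3,0,1,4,1} = 2
G(20) = mex{1,3,2,1,5} = 0
G(21) = mex{2,1,0,2,0} = 3
G(22) = mex{0,2,3,0,4} = 1
G_A(22) = 1.
Heap B, S = {1, 9}:
G(0) = 0
G(1) = mex{0} = 1
G(2) = mex{1} = 0
G(3) = mex{0} = 1
G(4) = mex{1} = 0
G(5) = mex{0} = 1
G(6) = mex{1} = 0
G(7) = mex{0} = 1
G(8) = mex{1} = 0
G(9) = mex{0,0} = 1
G(10) = mex{1,1} = 0
G(11) = mex{0,0} = 1
G(12) = mex{1,1} = 0
G(13) = mex{0,0} = 1
G(14) = mex{1,1} = 0
G(15) = mex{0,0} = 1
G(16) = mex{1,1} = 0
G(17) = mex{0,0} = 1
G(18) = mex{1,1} = 0
G(19) = mex{0,0} = 1
G(20) = mex{1,1} = 0
G_B(20) = 0.
Combined Grundy value = 1 ⊕ 0 = 1.

1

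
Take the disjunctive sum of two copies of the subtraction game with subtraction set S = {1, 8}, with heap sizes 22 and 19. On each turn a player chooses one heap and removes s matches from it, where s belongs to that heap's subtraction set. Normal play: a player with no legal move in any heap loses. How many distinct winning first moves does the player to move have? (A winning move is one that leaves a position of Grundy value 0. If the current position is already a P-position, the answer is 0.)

All heaps use S = {1, 8}:
n :  0  1  2  3  4  5  6  7  8  9 10 11 12 13 14 15 16 17 18 19 20 21 22
G :  0  1  0  1  0  1  0  1  2  0  1  0  1  0  1  0  1  2  0  1  0  1  0
Heap A: G(22) = 0.
Heap B: G(19) = 1.
Combined Grundy value = 0 ⊕ 1 = 1.
A winning move leaves total XOR = 0, i.e. changes one component's Grundy value g to g ⊕ X where X is the current total.
Heap A: need g' = 0⊕1 = 1. Options: 22−1→G=1, 22−8→G=1. Hits: 2.
Heap B: need g' = 1⊕1 = 0. Options: 19−1→G=0, 19−8→G=0. Hits: 2.

4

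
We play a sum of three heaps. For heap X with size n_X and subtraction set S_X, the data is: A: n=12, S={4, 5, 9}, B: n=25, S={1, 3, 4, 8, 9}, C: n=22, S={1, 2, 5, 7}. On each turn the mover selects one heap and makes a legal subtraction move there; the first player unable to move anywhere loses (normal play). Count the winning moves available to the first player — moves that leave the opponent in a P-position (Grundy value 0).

Heap A, S = {4, 5, 9}:
G(0) = 0
G(1) = mex{} = 0
G(2) = mex{} = 0
G(3) = mex{} = 0
G(4) = mex{0} = 1
G(5) = mex{0,0} = 1
G(6) = mex{0,0} = 1
G(7) = mex{0,0} = 1
G(8) = mex{1,0} = 2
G(9) = mex{1,1,0} = 2
G(10) = mex{1,1,0} = 2
G(11) = mex{1,1,0} = 2
G(12) = mex{2,1,0} = 3
G_A(12) = 3.
Heap B, S = {1, 3, 4, 8, 9}:
G(0) = 0
G(1) = mex{0} = 1
G(2) = mex{1} = 0
G(3) = mex{0,0} = 1
G(4) = mex{1,1,0} = 2
G(5) = mex{2,0,1} = 3
G(6) = mex{3,1,0} = 2
G(7) = mex{2,2,1} = 0
G(8) = mex{0,3,2,0} = 1
G(9) = mex{1,2,3,1,0} = 4
G(10) = mex{4,0,2,0,1} = 3
G(11) = mex{3,1,0,1,0} = 2
G(12) = mex{2,4,1,2,1} = 0
G(13) = mex{0,3,4,3,2} = 1
G(14) = mex{1,2,3,2,3} = 0
G(15) = mex{0,0,2,0,2} = 1
G(16) = mex{1,1,0,1,0} = 2
G(17) = mex{2,0,1,4,1} = 3
G(18) = mex{3,1,0,3,4} = 2
G(19) = mex{2,2,1,2,3} = 0
G(20) = mex{0,3,2,0,2} = 1
G(21) = mex{1,2,3,1,0} = 4
G(22) = mex{4,0,2,0,1} = 3
G(23) = mex{3,1,0,1,0} = 2
G(24) = mex{2,4,1,2,1} = 0
G(25) = mex{0,3,4,3,2} = 1
G_B(25) = 1.
Heap C, S = {1, 2, 5, 7}:
G(0) = 0
G(1) = mex{0} = 1
G(2) = mex{1,0} = 2
G(3) = mex{2,1} = 0
G(4) = mex{0,2} = 1
G(5) = mex{1,0,0} = 2
G(6) = mex{2,1,1} = 0
G(7) = mex{0,2,2,0} = 1
G(8) = mex{1,0,0,1} = 2
G(9) = mex{2,1,1,2} = 0
G(10) = mex{0,2,2,0} = 1
G(11) = mex{1,0,0,1} = 2
G(12) = mex{2,1,1,2} = 0
G(13) = mex{0,2,2,0} = 1
G(14) = mex{1,0,0,1} = 2
G(15) = mex{2,1,1,2} = 0
G(16) = mex{0,2,2,0} = 1
G(17) = mex{1,0,0,1} = 2
G(18) = mex{2,1,1,2} = 0
G(19) = mex{0,2,2,0} = 1
G(20) = mex{1,0,0,1} = 2
G(21) = mex{2,1,1,2} = 0
G(22) = mex{0,2,2,0} = 1
G_C(22) = 1.
Combined Grundy value = 3 ⊕ 1 ⊕ 1 = 3.
A winning move leaves total XOR = 0, i.e. changes one component's Grundy value g to g ⊕ X where X is the current total.
Heap A: need g' = 3⊕3 = 0. Options: 12−4→G=2, 12−5→G=1, 12−9→G=0. Hits: 1.
Heap B: need g' = 1⊕3 = 2. Options: 25−1→G=0, 25−3→G=3, 25−4→G=4, 25−8→G=3, 25−9→G=2. Hits: 1.
Heap C: need g' = 1⊕3 = 2. Options: 22−1→G=0, 22−2→G=2, 22−5→G=2, 22−7→G=0. Hits: 2.

4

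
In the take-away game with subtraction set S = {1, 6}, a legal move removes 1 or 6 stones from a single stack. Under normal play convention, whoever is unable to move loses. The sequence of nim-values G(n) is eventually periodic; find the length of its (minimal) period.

G(0) = 0
G(1) = mex{0} = 1
G(2) = mex{1} = 0
G(3) = mex{0} = 1
G(4) = mex{1} = 0
G(5) = mex{0} = 1
G(6) = mex{1,0} = 2
G(7) = mex{2,1} = 0
G(8) = mex{0,0} = 1
G(9) = mex{1,1} = 0
G(10) = mex{0,0} = 1
G(11) = mex{1,1} = 0
G(12) = mex{0,2} = 1
G(13) = mex{1,0} = 2
G(14) = mex{2,1} = 0
G(15) = mex{0,0} = 1
G(n+7) = G(n) holds for n = 0,…,5 (a full window of length max(S) = 6), so the sequence is purely periodic with period 7.

7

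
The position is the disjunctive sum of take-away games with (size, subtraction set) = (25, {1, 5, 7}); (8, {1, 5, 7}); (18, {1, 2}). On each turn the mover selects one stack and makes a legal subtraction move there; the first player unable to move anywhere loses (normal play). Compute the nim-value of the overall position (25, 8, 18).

1

Stack A, S = {1, 5, 7}:
G(0) = 0
G(1) = mex{0} = 1
G(2) = mex{1} = 0
G(3) = mex{0} = 1
G(4) = mex{1} = 0
G(5) = mex{0,0} = 1
G(6) = mex{1,1} = 0
G(7) = mex{0,0,0} = 1
G(8) = mex{1,1,1} = 0
G(9) = mex{0,0,0} = 1
G(10) = mex{1,1,1} = 0
G(11) = mex{0,0,0} = 1
G(12) = mex{1,1,1} = 0
G(13) = mex{0,0,0} = 1
G(14) = mex{1,1,1} = 0
G(15) = mex{0,0,0} = 1
G(16) = mex{1,1,1} = 0
G(17) = mex{0,0,0} = 1
G(18) = mex{1,1,1} = 0
G(19) = mex{0,0,0} = 1
G(20) = mex{1,1,1} = 0
G(21) = mex{0,0,0} = 1
G(22) = mex{1,1,1} = 0
G(23) = mex{0,0,0} = 1
G(24) = mex{1,1,1} = 0
G(25) = mex{0,0,0} = 1
G_A(25) = 1.
Stack B, S = {1, 5, 7}:
n : 0 1 2 3 4 5 6 7 8
G : 0 1 0 1 0 1 0 1 0
G_B(8) = 0.
Stack C, S = {1, 2}:
n :  0  1  2  3  4  5  6  7  8  9 10 11 12 13 14 15 16 17 18
G :  0  1  2  0  1  2  0  1  2  0  1  2  0  1  2  0  1  2  0
G_C(18) = 0.
Combined Grundy value = 1 ⊕ 0 ⊕ 0 = 1.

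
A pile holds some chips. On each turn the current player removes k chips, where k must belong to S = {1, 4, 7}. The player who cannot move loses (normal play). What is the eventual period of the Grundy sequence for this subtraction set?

n :  0  1  2  3  4  5  6  7  8  9 10 11 12 13 14 15 16 17
G :  0  1  0  1  2  0  1  2  0  1  0  1  2  0  1  2  0  1
G(n+8) = G(n) holds for n = 0,…,6 (a full window of length max(S) = 7), so the sequence is purely periodic with period 8.

8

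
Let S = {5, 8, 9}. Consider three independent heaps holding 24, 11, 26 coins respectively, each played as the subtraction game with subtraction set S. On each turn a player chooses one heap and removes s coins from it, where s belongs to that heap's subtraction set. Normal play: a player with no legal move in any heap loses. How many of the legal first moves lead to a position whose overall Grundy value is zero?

All heaps use S = {5, 8, 9}:
n :  0  1  2  3  4  5  6  7  8  9 10 11 12 13 14 15 16 17 18 19 20 21 22 23 24 25 26
G :  0  0  0  0  0  1  1  1  1  1  2  2  2  2  0  0  0  0  0  1  1  1  1  1  2  2  2
Heap A: G(24) = 2.
Heap B: G(11) = 2.
Heap C: G(26) = 2.
Combined Grundy value = 2 ⊕ 2 ⊕ 2 = 2.
A winning move leaves total XOR = 0, i.e. changes one component's Grundy value g to g ⊕ X where X is the current total.
Heap A: need g' = 2⊕2 = 0. Options: 24−5→G=1, 24−8→G=0, 24−9→G=0. Hits: 2.
Heap B: need g' = 2⊕2 = 0. Options: 11−5→G=1, 11−8→G=0, 11−9→G=0. Hits: 2.
Heap C: need g' = 2⊕2 = 0. Options: 26−5→G=1, 26−8→G=0, 26−9→G=0. Hits: 2.

6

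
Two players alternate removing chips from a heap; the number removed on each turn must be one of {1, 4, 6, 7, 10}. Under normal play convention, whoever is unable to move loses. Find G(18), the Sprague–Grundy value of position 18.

0

G(0) = 0
G(1) = mex{0} = 1
G(2) = mex{1} = 0
G(3) = mex{0} = 1
G(4) = mex{1,0} = 2
G(5) = mex{2,1} = 0
G(6) = mex{0,0,0} = 1
G(7) = mex{1,1,1,0} = 2
G(8) = mex{2,2,0,1} = 3
G(9) = mex{3,0,1,0} = 2
G(10) = mex{2,1,2,1,0} = 3
G(11) = mex{3,2,0,2,1} = 4
G(12) = mex{4,3,1,0,0} = 2
G(13) = mex{2,2,2,1,1} = 0
G(14) = mex{0,3,3,2,2} = 1
G(15) = mex{1,4,2,3,0} = 5
G(16) = mex{5,2,3,2,1} = 0
G(17) = mex{0,0,4,3,2} = 1
G(18) = mex{1,1,2,4,3} = 0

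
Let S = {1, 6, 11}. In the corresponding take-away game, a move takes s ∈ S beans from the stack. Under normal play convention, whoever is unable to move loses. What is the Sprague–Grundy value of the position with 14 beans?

n :  0  1  2  3  4  5  6  7  8  9 10 11 12 13 14
G :  0  1  0  1  0  1  2  0  1  0  1  2  0  1  0

0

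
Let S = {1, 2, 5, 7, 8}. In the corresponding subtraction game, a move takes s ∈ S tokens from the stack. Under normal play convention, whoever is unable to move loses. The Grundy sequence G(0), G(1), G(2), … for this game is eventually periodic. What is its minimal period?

G(0) = 0
G(1) = mex{0} = 1
G(2) = mex{1,0} = 2
G(3) = mex{2,1} = 0
G(4) = mex{0,2} = 1
G(5) = mex{1,0,0} = 2
G(6) = mex{2,1,1} = 0
G(7) = mex{0,2,2,0} = 1
G(8) = mex{1,0,0,1,0} = 2
G(9) = mex{2,1,1,2,1} = 0
G(10) = mex{0,2,2,0,2} = 1
G(11) = mex{1,0,0,1,0} = 2
G(12) = mex{2,1,1,2,1} = 0
G(13) = mex{0,2,2,0,2} = 1
G(14) = mex{1,0,0,1,0} = 2
G(n+3) = G(n) holds for n = 0,…,7 (a full window of length max(S) = 8), so the sequence is purely periodic with period 3.

3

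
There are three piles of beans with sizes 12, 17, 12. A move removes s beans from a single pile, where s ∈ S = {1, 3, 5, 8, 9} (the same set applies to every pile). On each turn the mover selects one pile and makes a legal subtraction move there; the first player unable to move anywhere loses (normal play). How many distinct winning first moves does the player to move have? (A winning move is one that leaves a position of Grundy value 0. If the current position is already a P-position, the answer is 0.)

All piles use S = {1, 3, 5, 8, 9}:
G(0) = 0
G(1) = mex{0} = 1
G(2) = mex{1} = 0
G(3) = mex{0,0} = 1
G(4) = mex{1,1} = 0
G(5) = mex{0,0,0} = 1
G(6) = mex{1,1,1} = 0
G(7) = mex{0,0,0} = 1
G(8) = mex{1,1,1,0} = 2
G(9) = mex{2,0,0,1,0} = 3
G(10) = mex{3,1,1,0,1} = 2
G(11) = mex{2,2,0,1,0} = 3
G(12) = mex{3,3,1,0,1} = 2
G(13) = mex{2,2,2,1,0} = 3
G(14) = mex{3,3,3,0,1} = 2
G(15) = mex{2,2,2,1,0} = 3
G(16) = mex{3,3,3,2,1} = 0
G(17) = mex{0,2,2,3,2} = 1
Pile A: G(12) = 2.
Pile B: G(17) = 1.
Pile C: G(12) = 2.
Combined Grundy value = 2 ⊕ 1 ⊕ 2 = 1.
A winning move leaves total XOR = 0, i.e. changes one component's Grundy value g to g ⊕ X where X is the current total.
Pile A: need g' = 2⊕1 = 3. Options: 12−1→G=3, 12−3→G=3, 12−5→G=1, 12−8→G=0, 12−9→G=1. Hits: 2.
Pile B: need g' = 1⊕1 = 0. Options: 17−1→G=0, 17−3→G=2, 17−5→G=2, 17−8→G=3, 17−9→G=2. Hits: 1.
Pile C: need g' = 2⊕1 = 3. Options: 12−1→G=3, 12−3→G=3, 12−5→G=1, 12−8→G=0, 12−9→G=1. Hits: 2.

5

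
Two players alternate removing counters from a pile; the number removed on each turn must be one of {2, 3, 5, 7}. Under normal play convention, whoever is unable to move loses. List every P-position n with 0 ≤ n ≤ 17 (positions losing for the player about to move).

0, 1, 9, 10

G(0) = 0
G(1) = mex{} = 0
G(2) = mex{0} = 1
G(3) = mex{0,0} = 1
G(4) = mex{1,0} = 2
G(5) = mex{1,1,0} = 2
G(6) = mex{2,1,0} = 3
G(7) = mex{2,2,1,0} = 3
G(8) = mex{3,2,1,0} = 4
G(9) = mex{3,3,2,1} = 0
G(10) = mex{4,3,2,1} = 0
G(11) = mex{0,4,3,2} = 1
G(12) = mex{0,0,3,2} = 1
G(13) = mex{1,0,4,3} = 2
G(14) = mex{1,1,0,3} = 2
G(15) = mex{2,1,0,4} = 3
G(16) = mex{2,2,1,0} = 3
G(17) = mex{3,2,1,0} = 4
P-positions are exactly the n with G(n) = 0.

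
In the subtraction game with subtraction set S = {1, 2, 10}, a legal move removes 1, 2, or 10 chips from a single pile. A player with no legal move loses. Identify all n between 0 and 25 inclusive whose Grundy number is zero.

G(0) = 0
G(1) = mex{0} = 1
G(2) = mex{1,0} = 2
G(3) = mex{2,1} = 0
G(4) = mex{0,2} = 1
G(5) = mex{1,0} = 2
G(6) = mex{2,1} = 0
G(7) = mex{0,2} = 1
G(8) = mex{1,0} = 2
G(9) = mex{2,1} = 0
G(10) = mex{0,2,0} = 1
G(11) = mex{1,0,1} = 2
G(12) = mex{2,1,2} = 0
G(13) = mex{0,2,0} = 1
G(14) = mex{1,0,1} = 2
G(15) = mex{2,1,2} = 0
G(16) = mex{0,2,0} = 1
G(17) = mex{1,0,1} = 2
G(18) = mex{2,1,2} = 0
G(19) = mex{0,2,0} = 1
G(20) = mex{1,0,1} = 2
G(21) = mex{2,1,2} = 0
G(22) = mex{0,2,0} = 1
G(23) = mex{1,0,1} = 2
G(24) = mex{2,1,2} = 0
G(25) = mex{0,2,0} = 1
P-positions are exactly the n with G(n) = 0.

0, 3, 6, 9, 12, 15, 18, 21, 24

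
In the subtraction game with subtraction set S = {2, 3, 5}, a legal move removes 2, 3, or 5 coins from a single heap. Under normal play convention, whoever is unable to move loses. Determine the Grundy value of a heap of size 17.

G(0) = 0
G(1) = mex{} = 0
G(2) = mex{0} = 1
G(3) = mex{0,0} = 1
G(4) = mex{1,0} = 2
G(5) = mex{1,1,0} = 2
G(6) = mex{2,1,0} = 3
G(7) = mex{2,2,1} = 0
G(8) = mex{3,2,1} = 0
G(9) = mex{0,3,2} = 1
G(10) = mex{0,0,2} = 1
G(11) = mex{1,0,3} = 2
G(12) = mex{1,1,0} = 2
G(13) = mex{2,1,0} = 3
G(14) = mex{2,2,1} = 0
G(15) = mex{3,2,1} = 0
G(16) = mex{0,3,2} = 1
G(17) = mex{0,0,2} = 1

1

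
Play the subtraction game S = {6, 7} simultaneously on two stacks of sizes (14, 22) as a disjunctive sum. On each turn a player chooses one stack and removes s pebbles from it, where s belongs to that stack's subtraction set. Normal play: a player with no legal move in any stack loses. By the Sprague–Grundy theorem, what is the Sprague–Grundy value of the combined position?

1

All stacks use S = {6, 7}:
n :  0  1  2  3  4  5  6  7  8  9 10 11 12 13 14 15 16 17 18 19 20 21 22
G :  0  0  0  0  0  0  1  1  1  1  1  1  2  0  0  0  0  0  0  1  1  1  1
Stack A: G(14) = 0.
Stack B: G(22) = 1.
Combined Grundy value = 0 ⊕ 1 = 1.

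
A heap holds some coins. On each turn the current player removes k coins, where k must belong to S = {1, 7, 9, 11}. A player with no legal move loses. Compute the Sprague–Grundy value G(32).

n :  0  1  2  3  4  5  6  7  8  9 10 11 12 13 14 15 16 17 18 19 20 21 22 23 24 25 26 27 28 29 30 31 32
G :  0  1  0  1  0  1  0  1  0  1  0  1  0  1  0  1  0  1  0  1  0  1  0  1  0  1  0  1  0  1  0  1  0

0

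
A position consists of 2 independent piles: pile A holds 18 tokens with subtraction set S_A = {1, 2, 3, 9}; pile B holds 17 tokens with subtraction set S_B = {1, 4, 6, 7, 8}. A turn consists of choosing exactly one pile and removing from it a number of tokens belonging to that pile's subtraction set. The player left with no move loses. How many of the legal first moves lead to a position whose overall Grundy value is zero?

3

Pile A, S = {1, 2, 3, 9}:
G(0) = 0
G(1) = mex{0} = 1
G(2) = mex{1,0} = 2
G(3) = mex{2,1,0} = 3
G(4) = mex{3,2,1} = 0
G(5) = mex{0,3,2} = 1
G(6) = mex{1,0,3} = 2
G(7) = mex{2,1,0} = 3
G(8) = mex{3,2,1} = 0
G(9) = mex{0,3,2,0} = 1
G(10) = mex{1,0,3,1} = 2
G(11) = mex{2,1,0,2} = 3
G(12) = mex{3,2,1,3} = 0
G(13) = mex{0,3,2,0} = 1
G(14) = mex{1,0,3,1} = 2
G(15) = mex{2,1,0,2} = 3
G(16) = mex{3,2,1,3} = 0
G(17) = mex{0,3,2,0} = 1
G(18) = mex{1,0,3,1} = 2
G_A(18) = 2.
Pile B, S = {1, 4, 6, 7, 8}:
G(0) = 0
G(1) = mex{0} = 1
G(2) = mex{1} = 0
G(3) = mex{0} = 1
G(4) = mex{1,0} = 2
G(5) = mex{2,1} = 0
G(6) = mex{0,0,0} = 1
G(7) = mex{1,1,1,0} = 2
G(8) = mex{2,2,0,1,0} = 3
G(9) = mex{3,0,1,0,1} = 2
G(10) = mex{2,1,2,1,0} = 3
G(11) = mex{3,2,0,2,1} = 4
G(12) = mex{4,3,1,0,2} = 5
G(13) = mex{5,2,2,1,0} = 3
G(14) = mex{3,3,3,2,1} = 0
G(15) = mex{0,4,2,3,2} = 1
G(16) = mex{1,5,3,2,3} = 0
G(17) = mex{0,3,4,3,2} = 1
G_B(17) = 1.
Combined Grundy value = 2 ⊕ 1 = 3.
A winning move leaves total XOR = 0, i.e. changes one component's Grundy value g to g ⊕ X where X is the current total.
Pile A: need g' = 2⊕3 = 1. Options: 18−1→G=1, 18−2→G=0, 18−3→G=3, 18−9→G=1. Hits: 2.
Pile B: need g' = 1⊕3 = 2. Options: 17−1→G=0, 17−4→G=3, 17−6→G=4, 17−7→G=3, 17−8→G=2. Hits: 1.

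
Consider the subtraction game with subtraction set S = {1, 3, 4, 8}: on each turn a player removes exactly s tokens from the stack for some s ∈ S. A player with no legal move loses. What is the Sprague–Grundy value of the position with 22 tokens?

1

G(0) = 0
G(1) = mex{0} = 1
G(2) = mex{1} = 0
G(3) = mex{0,0} = 1
G(4) = mex{1,1,0} = 2
G(5) = mex{2,0,1} = 3
G(6) = mex{3,1,0} = 2
G(7) = mex{2,2,1} = 0
G(8) = mex{0,3,2,0} = 1
G(9) = mex{1,2,3,1} = 0
G(10) = mex{0,0,2,0} = 1
G(11) = mex{1,1,0,1} = 2
G(12) = mex{2,0,1,2} = 3
G(13) = mex{3,1,0,3} = 2
G(14) = mex{2,2,1,2} = 0
G(15) = mex{0,3,2,0} = 1
G(16) = mex{1,2,3,1} = 0
G(17) = mex{0,0,2,0} = 1
G(18) = mex{1,1,0,1} = 2
G(19) = mex{2,0,1,2} = 3
G(20) = mex{3,1,0,3} = 2
G(21) = mex{2,2,1,2} = 0
G(22) = mex{0,3,2,0} = 1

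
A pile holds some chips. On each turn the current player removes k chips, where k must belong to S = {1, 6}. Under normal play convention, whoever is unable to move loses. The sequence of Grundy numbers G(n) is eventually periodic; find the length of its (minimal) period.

7

n :  0  1  2  3  4  5  6  7  8  9 10 11 12 13 14 15
G :  0  1  0  1  0  1  2  0  1  0  1  0  1  2  0  1
G(n+7) = G(n) holds for n = 0,…,5 (a full window of length max(S) = 6), so the sequence is purely periodic with period 7.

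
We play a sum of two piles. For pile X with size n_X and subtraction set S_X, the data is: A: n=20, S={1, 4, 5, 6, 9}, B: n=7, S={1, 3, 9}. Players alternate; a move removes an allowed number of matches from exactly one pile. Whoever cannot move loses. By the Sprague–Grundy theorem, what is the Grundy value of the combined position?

1

Pile A, S = {1, 4, 5, 6, 9}:
n :  0  1  2  3  4  5  6  7  8  9 10 11 12 13 14 15 16 17 18 19 20
G :  0  1  0  1  2  3  2  3  4  5  0  1  0  1  2  3  2  3  4  5  0
G_A(20) = 0.
Pile B, S = {1, 3, 9}:
G(0) = 0
G(1) = mex{0} = 1
G(2) = mex{1} = 0
G(3) = mex{0,0} = 1
G(4) = mex{1,1} = 0
G(5) = mex{0,0} = 1
G(6) = mex{1,1} = 0
G(7) = mex{0,0} = 1
G_B(7) = 1.
Combined Grundy value = 0 ⊕ 1 = 1.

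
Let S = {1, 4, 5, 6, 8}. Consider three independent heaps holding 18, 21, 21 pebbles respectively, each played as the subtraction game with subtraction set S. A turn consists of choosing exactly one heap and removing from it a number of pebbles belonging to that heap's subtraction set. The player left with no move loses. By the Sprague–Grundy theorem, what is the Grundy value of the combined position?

0

All heaps use S = {1, 4, 5, 6, 8}:
n :  0  1  2  3  4  5  6  7  8  9 10 11 12 13 14 15 16 17 18 19 20 21
G :  0  1  0  1  2  3  2  3  4  0  1  0  1  2  3  2  3  4  0  1  0  1
Heap A: G(18) = 0.
Heap B: G(21) = 1.
Heap C: G(21) = 1.
Combined Grundy value = 0 ⊕ 1 ⊕ 1 = 0.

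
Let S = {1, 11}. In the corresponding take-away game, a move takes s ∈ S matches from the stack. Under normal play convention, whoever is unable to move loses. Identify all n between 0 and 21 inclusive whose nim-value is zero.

0, 2, 4, 6, 8, 10, 12, 14, 16, 18, 20

n :  0  1  2  3  4  5  6  7  8  9 10 11 12 13 14 15 16 17 18 19 20 21
G :  0  1  0  1  0  1  0  1  0  1  0  1  0  1  0  1  0  1  0  1  0  1
P-positions are exactly the n with G(n) = 0.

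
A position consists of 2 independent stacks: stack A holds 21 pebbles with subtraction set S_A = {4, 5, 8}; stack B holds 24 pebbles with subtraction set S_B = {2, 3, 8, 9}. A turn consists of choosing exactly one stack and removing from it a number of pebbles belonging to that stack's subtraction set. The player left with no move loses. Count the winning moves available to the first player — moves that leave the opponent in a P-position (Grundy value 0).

Stack A, S = {4, 5, 8}:
G(0) = 0
G(1) = mex{} = 0
G(2) = mex{} = 0
G(3) = mex{} = 0
G(4) = mex{0} = 1
G(5) = mex{0,0} = 1
G(6) = mex{0,0} = 1
G(7) = mex{0,0} = 1
G(8) = mex{1,0,0} = 2
G(9) = mex{1,1,0} = 2
G(10) = mex{1,1,0} = 2
G(11) = mex{1,1,0} = 2
G(12) = mex{2,1,1} = 0
G(13) = mex{2,2,1} = 0
G(14) = mex{2,2,1} = 0
G(15) = mex{2,2,1} = 0
G(16) = mex{0,2,2} = 1
G(17) = mex{0,0,2} = 1
G(18) = mex{0,0,2} = 1
G(19) = mex{0,0,2} = 1
G(20) = mex{1,0,0} = 2
G(21) = mex{1,1,0} = 2
G_A(21) = 2.
Stack B, S = {2, 3, 8, 9}:
n :  0  1  2  3  4  5  6  7  8  9 10 11 12 13 14 15 16 17 18 19 20 21 22 23 24
G :  0  0  1  1  2  0  0  1  1  2  2  0  0  1  1  2  0  0  1  1  2  2  0  0  1
G_B(24) = 1.
Combined Grundy value = 2 ⊕ 1 = 3.
A winning move leaves total XOR = 0, i.e. changes one component's Grundy value g to g ⊕ X where X is the current total.
Stack A: need g' = 2⊕3 = 1. Options: 21−4→G=1, 21−5→G=1, 21−8→G=0. Hits: 2.
Stack B: need g' = 1⊕3 = 2. Options: 24−2→G=0, 24−3→G=2, 24−8→G=0, 24−9→G=2. Hits: 2.

4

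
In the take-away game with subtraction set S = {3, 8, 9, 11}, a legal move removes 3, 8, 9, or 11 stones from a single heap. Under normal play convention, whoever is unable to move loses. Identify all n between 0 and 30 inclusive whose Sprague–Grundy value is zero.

0, 1, 2, 6, 7, 19, 20, 21, 25, 26

n :  0  1  2  3  4  5  6  7  8  9 10 11 12 13 14 15 16 17 18 19 20 21 22 23 24 25 26 27 28 29 30
G :  0  0  0  1  1  1  0  0  2  1  1  3  2  2  2  3  3  3  2  0  0  0  1  1  1  0  0  4  1  1  2
P-positions are exactly the n with G(n) = 0.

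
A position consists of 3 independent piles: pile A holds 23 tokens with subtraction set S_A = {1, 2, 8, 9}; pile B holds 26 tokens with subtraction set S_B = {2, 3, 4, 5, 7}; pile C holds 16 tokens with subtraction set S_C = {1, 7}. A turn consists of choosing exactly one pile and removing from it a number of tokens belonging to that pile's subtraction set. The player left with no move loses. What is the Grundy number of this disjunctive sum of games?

4

Pile A, S = {1, 2, 8, 9}:
n :  0  1  2  3  4  5  6  7  8  9 10 11 12 13 14 15 16 17 18 19 20 21 22 23
G :  0  1  2  0  1  2  0  1  2  3  0  1  2  0  1  2  0  1  2  3  0  1  2  0
G_A(23) = 0.
Pile B, S = {2, 3, 4, 5, 7}:
n :  0  1  2  3  4  5  6  7  8  9 10 11 12 13 14 15 16 17 18 19 20 21 22 23 24 25 26
G :  0  0  1  1  2  2  3  3  4  0  0  1  1  2  2  3  3  4  0  0  1  1  2  2  3  3  4
G_B(26) = 4.
Pile C, S = {1, 7}:
G(0) = 0
G(1) = mex{0} = 1
G(2) = mex{1} = 0
G(3) = mex{0} = 1
G(4) = mex{1} = 0
G(5) = mex{0} = 1
G(6) = mex{1} = 0
G(7) = mex{0,0} = 1
G(8) = mex{1,1} = 0
G(9) = mex{0,0} = 1
G(10) = mex{1,1} = 0
G(11) = mex{0,0} = 1
G(12) = mex{1,1} = 0
G(13) = mex{0,0} = 1
G(14) = mex{1,1} = 0
G(15) = mex{0,0} = 1
G(16) = mex{1,1} = 0
G_C(16) = 0.
Combined Grundy value = 0 ⊕ 4 ⊕ 0 = 4.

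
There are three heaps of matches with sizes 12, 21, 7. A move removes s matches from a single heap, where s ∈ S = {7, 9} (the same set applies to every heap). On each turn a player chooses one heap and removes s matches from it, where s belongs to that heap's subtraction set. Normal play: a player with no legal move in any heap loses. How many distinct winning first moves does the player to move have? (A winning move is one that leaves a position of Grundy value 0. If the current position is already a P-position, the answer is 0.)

All heaps use S = {7, 9}:
n :  0  1  2  3  4  5  6  7  8  9 10 11 12 13 14 15 16 17 18 19 20 21
G :  0  0  0  0  0  0  0  1  1  1  1  1  1  1  2  2  0  0  0  0  0  0
Heap A: G(12) = 1.
Heap B: G(21) = 0.
Heap C: G(7) = 1.
Combined Grundy value = 1 ⊕ 0 ⊕ 1 = 0.
A winning move leaves total XOR = 0, i.e. changes one component's Grundy value g to g ⊕ X where X is the current total.
Heap A: target g' = 1⊕0 = 1, but every legal move changes the Grundy value (mex property), so 0 moves.
Heap B: target g' = 0⊕0 = 0, but every legal move changes the Grundy value (mex property), so 0 moves.
Heap C: target g' = 1⊕0 = 1, but every legal move changes the Grundy value (mex property), so 0 moves.

0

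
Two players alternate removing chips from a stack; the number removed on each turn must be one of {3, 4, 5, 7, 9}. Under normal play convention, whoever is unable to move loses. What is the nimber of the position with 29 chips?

1

n :  0  1  2  3  4  5  6  7  8  9 10 11 12 13 14 15 16 17 18 19 20 21 22 23 24 25 26 27 28 29
G :  0  0  0  1  1  1  2  2  2  3  3  3  0  0  0  1  1  1  2  2  2  3  3  3  0  0  0  1  1  1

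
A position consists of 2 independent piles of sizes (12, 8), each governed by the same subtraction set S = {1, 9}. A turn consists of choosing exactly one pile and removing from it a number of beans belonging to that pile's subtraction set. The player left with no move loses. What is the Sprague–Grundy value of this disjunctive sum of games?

All piles use S = {1, 9}:
n :  0  1  2  3  4  5  6  7  8  9 10 11 12
G :  0  1  0  1  0  1  0  1  0  1  0  1  0
Pile A: G(12) = 0.
Pile B: G(8) = 0.
Combined Grundy value = 0 ⊕ 0 = 0.

0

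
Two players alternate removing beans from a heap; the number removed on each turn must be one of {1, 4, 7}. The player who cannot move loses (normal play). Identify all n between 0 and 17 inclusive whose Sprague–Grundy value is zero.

0, 2, 5, 8, 10, 13, 16

G(0) = 0
G(1) = mex{0} = 1
G(2) = mex{1} = 0
G(3) = mex{0} = 1
G(4) = mex{1,0} = 2
G(5) = mex{2,1} = 0
G(6) = mex{0,0} = 1
G(7) = mex{1,1,0} = 2
G(8) = mex{2,2,1} = 0
G(9) = mex{0,0,0} = 1
G(10) = mex{1,1,1} = 0
G(11) = mex{0,2,2} = 1
G(12) = mex{1,0,0} = 2
G(13) = mex{2,1,1} = 0
G(14) = mex{0,0,2} = 1
G(15) = mex{1,1,0} = 2
G(16) = mex{2,2,1} = 0
G(17) = mex{0,0,0} = 1
P-positions are exactly the n with G(n) = 0.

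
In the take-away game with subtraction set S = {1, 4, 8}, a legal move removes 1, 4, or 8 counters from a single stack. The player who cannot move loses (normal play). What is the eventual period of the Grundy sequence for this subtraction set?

G(0) = 0
G(1) = mex{0} = 1
G(2) = mex{1} = 0
G(3) = mex{0} = 1
G(4) = mex{1,0} = 2
G(5) = mex{2,1} = 0
G(6) = mex{0,0} = 1
G(7) = mex{1,1} = 0
G(8) = mex{0,2,0} = 1
G(9) = mex{1,0,1} = 2
G(10) = mex{2,1,0} = 3
G(11) = mex{3,0,1} = 2
G(12) = mex{2,1,2} = 0
G(13) = mex{0,2,0} = 1
G(14) = mex{1,3,1} = 0
G(15) = mex{0,2,0} = 1
G(16) = mex{1,0,1} = 2
G(17) = mex{2,1,2} = 0
G(18) = mex{0,0,3} = 1
G(19) = mex{1,1,2} = 0
G(20) = mex{0,2,0} = 1
G(21) = mex{1,0,1} = 2
G(22) = mex{2,1,0} = 3
G(23) = mex{3,0,1} = 2
G(24) = mex{2,1,2} = 0
G(25) = mex{0,2,0} = 1
G(n+12) = G(n) holds for n = 0,…,7 (a full window of length max(S) = 8), so the sequence is purely periodic with period 12.

12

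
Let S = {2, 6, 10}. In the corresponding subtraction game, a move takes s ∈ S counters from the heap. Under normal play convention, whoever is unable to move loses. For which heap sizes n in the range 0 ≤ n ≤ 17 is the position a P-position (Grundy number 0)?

0, 1, 4, 5, 8, 9, 12, 13, 16, 17

G(0) = 0
G(1) = mex{} = 0
G(2) = mex{0} = 1
G(3) = mex{0} = 1
G(4) = mex{1} = 0
G(5) = mex{1} = 0
G(6) = mex{0,0} = 1
G(7) = mex{0,0} = 1
G(8) = mex{1,1} = 0
G(9) = mex{1,1} = 0
G(10) = mex{0,0,0} = 1
G(11) = mex{0,0,0} = 1
G(12) = mex{1,1,1} = 0
G(13) = mex{1,1,1} = 0
G(14) = mex{0,0,0} = 1
G(15) = mex{0,0,0} = 1
G(16) = mex{1,1,1} = 0
G(17) = mex{1,1,1} = 0
P-positions are exactly the n with G(n) = 0.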